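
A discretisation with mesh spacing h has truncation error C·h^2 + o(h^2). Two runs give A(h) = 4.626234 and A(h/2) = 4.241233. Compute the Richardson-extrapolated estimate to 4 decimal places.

4.1129

Extrapolated value = (4·A(h/2) − A(h)) / (4 − 1)
= (4·4.241233 − 4.626234) / 3
= 12.338698 / 3 = 4.112899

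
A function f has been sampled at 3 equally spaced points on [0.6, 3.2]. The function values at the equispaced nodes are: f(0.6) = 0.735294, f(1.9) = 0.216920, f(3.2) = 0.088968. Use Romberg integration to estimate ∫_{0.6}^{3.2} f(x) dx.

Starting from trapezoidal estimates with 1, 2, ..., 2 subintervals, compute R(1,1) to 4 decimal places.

R(0,0) (trapezoid, 1 panel, h=2.6000): 1.071541
R(1,0) (trapezoid, 2 panels, h=1.3000): 0.817766
R(1,1) = 0.817766 + (0.817766 − 1.071541)/3 = 0.733174

0.7332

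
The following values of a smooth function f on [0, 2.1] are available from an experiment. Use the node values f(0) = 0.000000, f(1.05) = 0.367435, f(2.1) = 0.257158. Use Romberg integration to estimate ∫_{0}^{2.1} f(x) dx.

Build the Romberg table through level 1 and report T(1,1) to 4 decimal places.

0.6044

T(0,0) (trapezoid, 1 panel, h=2.1000): 0.270016
T(1,0) (trapezoid, 2 panels, h=1.0500): 0.520815
T(1,1) = 0.520815 + (0.520815 − 0.270016)/3 = 0.604415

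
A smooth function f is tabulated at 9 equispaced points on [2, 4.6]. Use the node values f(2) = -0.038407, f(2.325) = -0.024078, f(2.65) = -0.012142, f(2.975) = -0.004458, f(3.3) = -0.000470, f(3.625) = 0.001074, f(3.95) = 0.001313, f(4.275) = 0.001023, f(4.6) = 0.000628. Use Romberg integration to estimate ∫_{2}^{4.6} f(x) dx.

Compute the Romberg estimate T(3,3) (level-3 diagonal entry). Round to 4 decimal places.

-0.0180

T(0,0) (trapezoid, 1 panel, h=2.6000): -0.049113
T(1,0) (trapezoid, 2 panels, h=1.3000): -0.025167
T(2,0) (trapezoid, 4 panels, h=0.6500): -0.019623
T(3,0) (trapezoid, 8 panels, h=0.3250): -0.018404
T(1,1) = -0.025167 + (-0.025167 − (-0.049113))/3 = -0.017185
T(2,1) = -0.019623 + (-0.019623 − (-0.025167))/3 = -0.017775
T(3,1) = -0.018404 + (-0.018404 − (-0.019623))/3 = -0.017998
T(2,2) = -0.017775 + (-0.017775 − (-0.017185))/15 = -0.017814
T(3,2) = -0.017998 + (-0.017998 − (-0.017775))/15 = -0.018013
T(3,3) = -0.018013 + (-0.018013 − (-0.017814))/63 = -0.018016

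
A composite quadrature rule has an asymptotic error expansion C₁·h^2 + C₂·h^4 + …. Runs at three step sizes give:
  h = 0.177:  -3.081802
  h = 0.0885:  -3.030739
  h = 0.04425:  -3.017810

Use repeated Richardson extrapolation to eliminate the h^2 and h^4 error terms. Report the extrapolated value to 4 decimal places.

First eliminate the h^2 term (factor 2^2 = 4):
  B₁ = (4·(-3.030739) − (-3.081802))/3 = -3.013718
  B₂ = (4·(-3.017810) − (-3.030739))/3 = -3.013500
Then eliminate the h^4 term (factor 2^4 = 16):
  (16·(-3.013500) − (-3.013718))/15 = -3.013485

-3.0135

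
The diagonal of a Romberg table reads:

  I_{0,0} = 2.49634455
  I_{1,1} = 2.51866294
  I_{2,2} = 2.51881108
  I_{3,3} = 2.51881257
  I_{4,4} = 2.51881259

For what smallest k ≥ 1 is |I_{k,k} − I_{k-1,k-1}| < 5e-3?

|I_{1,1} − I_{0,0}| = 0.02231839 ≥ 5e-3
|I_{2,2} − I_{1,1}| = 0.00014814 < 5e-3

k = 2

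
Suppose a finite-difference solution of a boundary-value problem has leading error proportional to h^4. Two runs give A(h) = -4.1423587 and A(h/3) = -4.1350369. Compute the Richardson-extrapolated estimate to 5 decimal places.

The leading error scales as h^4; refining by a factor of 3 reduces it by 3^4 = 81.
Extrapolated value = (81·A(h/3) − A(h)) / (81 − 1)
= (81·(-4.1350369) − (-4.1423587)) / 80
= -330.7956302 / 80 = -4.1349454

-4.13495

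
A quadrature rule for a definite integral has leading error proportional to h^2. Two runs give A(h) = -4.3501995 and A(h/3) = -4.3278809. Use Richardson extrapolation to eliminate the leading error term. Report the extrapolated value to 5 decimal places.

The leading error scales as h^2; refining by a factor of 3 reduces it by 3^2 = 9.
Extrapolated value = (9·A(h/3) − A(h)) / (9 − 1)
= (9·(-4.3278809) − (-4.3501995)) / 8
= -34.6007286 / 8 = -4.3250911

-4.32509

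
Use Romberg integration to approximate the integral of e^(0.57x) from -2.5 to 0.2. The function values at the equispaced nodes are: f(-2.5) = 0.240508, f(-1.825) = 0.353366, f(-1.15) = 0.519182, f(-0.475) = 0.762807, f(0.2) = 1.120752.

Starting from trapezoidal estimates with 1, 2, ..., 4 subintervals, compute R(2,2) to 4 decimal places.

1.5443

R(0,0) (trapezoid, 1 panel, h=2.7000): 1.837701
R(1,0) (trapezoid, 2 panels, h=1.3500): 1.619746
R(2,0) (trapezoid, 4 panels, h=0.6750): 1.563290
R(1,1) = 1.619746 + (1.619746 − 1.837701)/3 = 1.547094
R(2,1) = 1.563290 + (1.563290 − 1.619746)/3 = 1.544471
R(2,2) = 1.544471 + (1.544471 − 1.547094)/15 = 1.544296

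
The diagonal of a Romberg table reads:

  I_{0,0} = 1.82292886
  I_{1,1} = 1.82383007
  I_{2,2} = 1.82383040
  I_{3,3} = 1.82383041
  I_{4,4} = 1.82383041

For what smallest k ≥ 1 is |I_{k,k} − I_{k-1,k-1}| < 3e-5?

k = 2

|I_{1,1} − I_{0,0}| = 0.00090121 ≥ 3e-5
|I_{2,2} − I_{1,1}| = 0.00000033 < 3e-5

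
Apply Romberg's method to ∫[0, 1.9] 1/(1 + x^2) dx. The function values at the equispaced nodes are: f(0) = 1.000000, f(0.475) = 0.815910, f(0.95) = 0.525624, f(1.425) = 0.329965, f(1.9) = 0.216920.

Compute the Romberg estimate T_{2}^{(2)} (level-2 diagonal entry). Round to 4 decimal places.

T_{0}^{(0)} (trapezoid, 1 panel, h=1.9000): 1.156074
T_{1}^{(0)} (trapezoid, 2 panels, h=0.9500): 1.077380
T_{2}^{(0)} (trapezoid, 4 panels, h=0.4750): 1.082981
T_{1}^{(1)} = 1.077380 + (1.077380 − 1.156074)/3 = 1.051149
T_{2}^{(1)} = 1.082981 + (1.082981 − 1.077380)/3 = 1.084848
T_{2}^{(2)} = 1.084848 + (1.084848 − 1.051149)/15 = 1.087095

1.0871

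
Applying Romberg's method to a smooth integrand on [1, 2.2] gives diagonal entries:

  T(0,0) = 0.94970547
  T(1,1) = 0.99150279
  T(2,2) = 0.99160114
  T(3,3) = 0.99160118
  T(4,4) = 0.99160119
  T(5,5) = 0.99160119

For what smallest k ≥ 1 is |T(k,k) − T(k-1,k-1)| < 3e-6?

|T(1,1) − T(0,0)| = 0.04179732 ≥ 3e-6
|T(2,2) − T(1,1)| = 0.00009835 ≥ 3e-6
|T(3,3) − T(2,2)| = 0.00000004 < 3e-6

k = 3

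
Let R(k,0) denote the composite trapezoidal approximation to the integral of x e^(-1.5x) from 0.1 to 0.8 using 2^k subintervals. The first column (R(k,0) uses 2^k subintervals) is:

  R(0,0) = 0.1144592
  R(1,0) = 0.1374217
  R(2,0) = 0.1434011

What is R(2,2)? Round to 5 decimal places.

R(1,1) = (4·0.1374217 − 0.1144592) / 3 = 0.1450759
R(2,1) = 0.1434011 + (0.1434011 − 0.1374217)/3 = 0.1453942
R(2,2) = (16·0.1453942 − 0.1450759) / 15 = 0.1454154

0.14542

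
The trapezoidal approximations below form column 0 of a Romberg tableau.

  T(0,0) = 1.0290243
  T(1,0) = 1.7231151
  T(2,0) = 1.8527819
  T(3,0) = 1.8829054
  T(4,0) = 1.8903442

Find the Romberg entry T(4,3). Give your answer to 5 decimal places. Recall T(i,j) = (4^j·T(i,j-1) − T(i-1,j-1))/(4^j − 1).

Richardson extrapolation on the trapezoidal column (denominator 4−1=3):
T(2,1) = (4·1.8527819 − 1.7231151) / 3 = 1.8960042
T(3,1) = (4·1.8829054 − 1.8527819) / 3 = 1.8929466
T(4,1) = (4·1.8903442 − 1.8829054) / 3 = 1.8928238
T(3,2) = 1.8929466 + (1.8929466 − 1.8960042)/15 = 1.8927428
T(4,2) = 1.8928238 + (1.8928238 − 1.8929466)/15 = 1.8928156
T(4,3) = 1.8928156 + (1.8928156 − 1.8927428)/63 = 1.8928168

1.89282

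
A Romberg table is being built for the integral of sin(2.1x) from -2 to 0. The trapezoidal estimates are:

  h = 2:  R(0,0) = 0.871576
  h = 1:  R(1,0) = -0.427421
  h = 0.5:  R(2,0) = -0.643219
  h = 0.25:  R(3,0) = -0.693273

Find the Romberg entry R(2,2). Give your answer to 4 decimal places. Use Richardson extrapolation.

-0.7055

Richardson extrapolation on the trapezoidal column (denominator 4−1=3):
R(1,1) = -0.427421 + (-0.427421 − 0.871576)/3 = -0.860420
R(2,1) = (4·(-0.643219) − (-0.427421)) / 3 = -0.715152
R(2,2) = -0.715152 + (-0.715152 − (-0.860420))/15 = -0.705467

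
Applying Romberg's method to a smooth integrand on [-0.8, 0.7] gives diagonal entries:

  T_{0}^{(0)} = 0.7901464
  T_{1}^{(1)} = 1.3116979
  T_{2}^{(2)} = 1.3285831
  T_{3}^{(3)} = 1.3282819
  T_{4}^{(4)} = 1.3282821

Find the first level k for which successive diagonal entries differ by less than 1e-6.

|T_{1}^{(1)} − T_{0}^{(0)}| = 0.5215515 ≥ 1e-6
|T_{2}^{(2)} − T_{1}^{(1)}| = 0.0168852 ≥ 1e-6
|T_{3}^{(3)} − T_{2}^{(2)}| = 0.0003012 ≥ 1e-6
|T_{4}^{(4)} − T_{3}^{(3)}| = 0.0000002 < 1e-6

k = 4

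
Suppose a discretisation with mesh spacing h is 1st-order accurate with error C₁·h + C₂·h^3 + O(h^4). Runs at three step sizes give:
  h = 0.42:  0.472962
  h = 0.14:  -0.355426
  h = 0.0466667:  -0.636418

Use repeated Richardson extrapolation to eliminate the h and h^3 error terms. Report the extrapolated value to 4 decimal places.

-0.7772

First eliminate the h term (factor 3^1 = 3):
  B₁ = (3·(-0.355426) − 0.472962)/2 = -0.769620
  B₂ = (3·(-0.636418) − (-0.355426))/2 = -0.776914
Then eliminate the h^3 term (factor 3^3 = 27):
  (27·(-0.776914) − (-0.769620))/26 = -0.777195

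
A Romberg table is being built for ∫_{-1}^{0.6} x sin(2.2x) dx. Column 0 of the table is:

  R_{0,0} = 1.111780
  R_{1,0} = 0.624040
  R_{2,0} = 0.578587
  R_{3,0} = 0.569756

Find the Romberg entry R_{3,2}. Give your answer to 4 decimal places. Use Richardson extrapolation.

0.5670

Richardson extrapolation on the trapezoidal column (denominator 4−1=3):
R_{2,1} = (4·0.578587 − 0.624040) / 3 = 0.563436
R_{3,1} = (4·0.569756 − 0.578587) / 3 = 0.566812
R_{3,2} = 0.566812 + (0.566812 − 0.563436)/15 = 0.567037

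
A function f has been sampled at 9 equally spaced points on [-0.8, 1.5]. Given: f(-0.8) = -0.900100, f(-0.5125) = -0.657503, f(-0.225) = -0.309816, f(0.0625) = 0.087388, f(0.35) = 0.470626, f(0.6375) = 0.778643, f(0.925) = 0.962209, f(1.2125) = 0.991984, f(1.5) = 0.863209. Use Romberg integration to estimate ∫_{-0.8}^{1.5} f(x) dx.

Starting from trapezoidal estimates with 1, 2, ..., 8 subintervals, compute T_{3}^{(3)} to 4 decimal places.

0.6718

T_{0}^{(0)} (trapezoid, 1 panel, h=2.3000): -0.042425
T_{1}^{(0)} (trapezoid, 2 panels, h=1.1500): 0.520008
T_{2}^{(0)} (trapezoid, 4 panels, h=0.5750): 0.635130
T_{3}^{(0)} (trapezoid, 8 panels, h=0.2875): 0.662712
T_{1}^{(1)} = 0.520008 + (0.520008 − (-0.042425))/3 = 0.707486
T_{2}^{(1)} = 0.635130 + (0.635130 − 0.520008)/3 = 0.673504
T_{3}^{(1)} = 0.662712 + (0.662712 − 0.635130)/3 = 0.671906
T_{2}^{(2)} = 0.673504 + (0.673504 − 0.707486)/15 = 0.671239
T_{3}^{(2)} = 0.671906 + (0.671906 − 0.673504)/15 = 0.671799
T_{3}^{(3)} = 0.671799 + (0.671799 − 0.671239)/63 = 0.671808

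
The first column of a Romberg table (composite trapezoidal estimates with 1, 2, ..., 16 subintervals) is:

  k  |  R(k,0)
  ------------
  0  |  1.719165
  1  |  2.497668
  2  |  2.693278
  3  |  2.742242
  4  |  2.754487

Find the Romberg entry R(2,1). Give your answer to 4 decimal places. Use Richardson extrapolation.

R(2,1) = 2.693278 + (2.693278 − 2.497668)/3 = 2.758481

2.7585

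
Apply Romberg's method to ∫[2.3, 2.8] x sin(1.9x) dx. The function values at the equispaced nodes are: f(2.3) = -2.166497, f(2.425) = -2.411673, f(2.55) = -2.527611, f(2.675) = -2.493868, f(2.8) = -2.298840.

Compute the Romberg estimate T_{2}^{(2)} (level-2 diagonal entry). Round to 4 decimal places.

-1.2143

T_{0}^{(0)} (trapezoid, 1 panel, h=0.5000): -1.116334
T_{1}^{(0)} (trapezoid, 2 panels, h=0.2500): -1.190070
T_{2}^{(0)} (trapezoid, 4 panels, h=0.1250): -1.208228
T_{1}^{(1)} = -1.190070 + (-1.190070 − (-1.116334))/3 = -1.214649
T_{2}^{(1)} = -1.208228 + (-1.208228 − (-1.190070))/3 = -1.214281
T_{2}^{(2)} = -1.214281 + (-1.214281 − (-1.214649))/15 = -1.214256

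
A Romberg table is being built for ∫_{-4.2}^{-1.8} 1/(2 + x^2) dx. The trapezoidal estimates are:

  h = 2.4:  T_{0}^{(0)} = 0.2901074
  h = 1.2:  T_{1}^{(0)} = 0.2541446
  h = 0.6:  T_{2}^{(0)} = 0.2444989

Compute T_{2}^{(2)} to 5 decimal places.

0.24123

T_{1}^{(1)} = 0.2541446 + (0.2541446 − 0.2901074)/3 = 0.2421570
T_{2}^{(1)} = (4·0.2444989 − 0.2541446) / 3 = 0.2412837
T_{2}^{(2)} = 0.2412837 + (0.2412837 − 0.2421570)/15 = 0.2412255
(Column j=1 coincides with Simpson's rule on the same nodes.)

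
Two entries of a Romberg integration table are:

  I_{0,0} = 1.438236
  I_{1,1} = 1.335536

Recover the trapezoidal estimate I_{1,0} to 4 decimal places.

1.3612

From I_{1,1} = (4·I_{1,0} − I_{0,0})/3, solve for I_{1,0}:
4·I_{1,0} = 3·1.335536 + 1.438236 = 5.444844
I_{1,0} = 1.361211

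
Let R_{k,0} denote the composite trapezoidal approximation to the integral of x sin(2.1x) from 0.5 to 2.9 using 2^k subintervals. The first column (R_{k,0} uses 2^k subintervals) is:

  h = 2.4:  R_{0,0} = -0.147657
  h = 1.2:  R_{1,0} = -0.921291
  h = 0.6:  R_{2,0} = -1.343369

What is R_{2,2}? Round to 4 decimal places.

R_{1,1} = (4·(-0.921291) − (-0.147657)) / 3 = -1.179169
R_{2,1} = (4·(-1.343369) − (-0.921291)) / 3 = -1.484062
R_{2,2} = -1.484062 + (-1.484062 − (-1.179169))/15 = -1.504388

-1.5044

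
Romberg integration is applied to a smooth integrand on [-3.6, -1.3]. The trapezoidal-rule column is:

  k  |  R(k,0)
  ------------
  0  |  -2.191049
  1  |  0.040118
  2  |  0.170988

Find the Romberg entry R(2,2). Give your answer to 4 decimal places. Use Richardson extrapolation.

0.1767

R(1,1) = (4·0.040118 − (-2.191049)) / 3 = 0.783840
R(2,1) = (4·0.170988 − 0.040118) / 3 = 0.214611
R(2,2) = 0.214611 + (0.214611 − 0.783840)/15 = 0.176662
(Column j=1 coincides with Simpson's rule on the same nodes.)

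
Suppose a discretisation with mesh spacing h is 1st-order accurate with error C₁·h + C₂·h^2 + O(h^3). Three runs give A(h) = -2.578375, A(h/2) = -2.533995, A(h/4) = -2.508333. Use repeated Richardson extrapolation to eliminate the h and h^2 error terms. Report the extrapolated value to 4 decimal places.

First eliminate the h term (factor 2^1 = 2):
  B₁ = (2·(-2.533995) − (-2.578375))/1 = -2.489615
  B₂ = (2·(-2.508333) − (-2.533995))/1 = -2.482671
Then eliminate the h^2 term (factor 2^2 = 4):
  (4·(-2.482671) − (-2.489615))/3 = -2.480356

-2.4804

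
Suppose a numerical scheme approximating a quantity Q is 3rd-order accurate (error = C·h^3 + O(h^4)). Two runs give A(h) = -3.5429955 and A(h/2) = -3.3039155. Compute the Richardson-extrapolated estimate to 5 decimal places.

-3.26976

Extrapolated value = (8·A(h/2) − A(h)) / (8 − 1)
= (8·(-3.3039155) − (-3.5429955)) / 7
= -22.8883285 / 7 = -3.2697612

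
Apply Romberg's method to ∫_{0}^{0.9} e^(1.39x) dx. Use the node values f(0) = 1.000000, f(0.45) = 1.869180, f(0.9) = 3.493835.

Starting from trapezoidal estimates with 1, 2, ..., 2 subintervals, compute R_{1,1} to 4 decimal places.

R_{0,0} (trapezoid, 1 panel, h=0.9000): 2.022226
R_{1,0} (trapezoid, 2 panels, h=0.4500): 1.852244
R_{1,1} = 1.852244 + (1.852244 − 2.022226)/3 = 1.795583

1.7956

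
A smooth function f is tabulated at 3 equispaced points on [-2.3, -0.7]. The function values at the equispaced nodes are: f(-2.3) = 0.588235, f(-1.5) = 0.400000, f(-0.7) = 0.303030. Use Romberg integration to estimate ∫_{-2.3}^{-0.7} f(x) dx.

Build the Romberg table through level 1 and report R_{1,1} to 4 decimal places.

R_{0,0} (trapezoid, 1 panel, h=1.6000): 0.713012
R_{1,0} (trapezoid, 2 panels, h=0.8000): 0.676506
R_{1,1} = 0.676506 + (0.676506 − 0.713012)/3 = 0.664337

0.6643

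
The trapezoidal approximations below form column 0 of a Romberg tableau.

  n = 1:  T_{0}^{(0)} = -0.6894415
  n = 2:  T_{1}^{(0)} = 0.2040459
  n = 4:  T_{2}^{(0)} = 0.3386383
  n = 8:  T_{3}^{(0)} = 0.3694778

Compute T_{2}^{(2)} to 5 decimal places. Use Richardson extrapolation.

0.37561

T_{1}^{(1)} = 0.2040459 + (0.2040459 − (-0.6894415))/3 = 0.5018750
T_{2}^{(1)} = 0.3386383 + (0.3386383 − 0.2040459)/3 = 0.3835024
T_{2}^{(2)} = 0.3835024 + (0.3835024 − 0.5018750)/15 = 0.3756109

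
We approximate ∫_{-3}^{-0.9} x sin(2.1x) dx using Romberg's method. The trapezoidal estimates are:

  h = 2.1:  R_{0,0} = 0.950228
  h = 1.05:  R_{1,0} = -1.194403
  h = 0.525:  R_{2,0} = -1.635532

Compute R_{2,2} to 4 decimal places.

R_{1,1} = (4·(-1.194403) − 0.950228) / 3 = -1.909280
R_{2,1} = -1.635532 + (-1.635532 − (-1.194403))/3 = -1.782575
R_{2,2} = -1.782575 + (-1.782575 − (-1.909280))/15 = -1.774128

-1.7741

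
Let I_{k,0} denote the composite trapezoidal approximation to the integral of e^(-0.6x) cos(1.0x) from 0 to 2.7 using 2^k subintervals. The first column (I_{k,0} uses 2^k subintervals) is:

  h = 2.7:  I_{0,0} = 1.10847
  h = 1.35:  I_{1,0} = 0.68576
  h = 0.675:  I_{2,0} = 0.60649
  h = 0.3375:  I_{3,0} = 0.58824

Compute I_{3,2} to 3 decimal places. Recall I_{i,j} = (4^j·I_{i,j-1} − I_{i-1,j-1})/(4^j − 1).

0.582

Richardson extrapolation on the trapezoidal column (denominator 4−1=3):
I_{2,1} = 0.60649 + (0.60649 − 0.68576)/3 = 0.58007
I_{3,1} = 0.58824 + (0.58824 − 0.60649)/3 = 0.58216
I_{3,2} = 0.58216 + (0.58216 − 0.58007)/15 = 0.58230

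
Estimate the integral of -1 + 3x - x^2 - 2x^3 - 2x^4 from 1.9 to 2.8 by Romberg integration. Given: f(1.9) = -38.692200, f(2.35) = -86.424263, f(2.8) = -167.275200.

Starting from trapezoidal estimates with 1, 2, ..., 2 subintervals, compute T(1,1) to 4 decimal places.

-82.7497

T(0,0) (trapezoid, 1 panel, h=0.9000): -92.685330
T(1,0) (trapezoid, 2 panels, h=0.4500): -85.233583
T(1,1) = -85.233583 + (-85.233583 − (-92.685330))/3 = -82.749667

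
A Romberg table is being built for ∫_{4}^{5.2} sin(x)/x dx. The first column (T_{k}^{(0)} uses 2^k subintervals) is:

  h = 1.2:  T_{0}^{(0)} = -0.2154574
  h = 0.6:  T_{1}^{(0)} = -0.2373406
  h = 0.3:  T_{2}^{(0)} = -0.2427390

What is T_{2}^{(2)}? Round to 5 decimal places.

T_{1}^{(1)} = -0.2373406 + (-0.2373406 − (-0.2154574))/3 = -0.2446350
T_{2}^{(1)} = (4·(-0.2427390) − (-0.2373406)) / 3 = -0.2445385
T_{2}^{(2)} = -0.2445385 + (-0.2445385 − (-0.2446350))/15 = -0.2445321
(Column j=1 coincides with Simpson's rule on the same nodes.)

-0.24453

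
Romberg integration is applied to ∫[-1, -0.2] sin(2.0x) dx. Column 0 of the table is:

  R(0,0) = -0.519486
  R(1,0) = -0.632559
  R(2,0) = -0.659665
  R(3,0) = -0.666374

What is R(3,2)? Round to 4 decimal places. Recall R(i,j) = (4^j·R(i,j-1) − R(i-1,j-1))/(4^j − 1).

Richardson extrapolation on the trapezoidal column (denominator 4−1=3):
R(2,1) = (4·(-0.659665) − (-0.632559)) / 3 = -0.668700
R(3,1) = (4·(-0.666374) − (-0.659665)) / 3 = -0.668610
R(3,2) = (16·(-0.668610) − (-0.668700)) / 15 = -0.668604

-0.6686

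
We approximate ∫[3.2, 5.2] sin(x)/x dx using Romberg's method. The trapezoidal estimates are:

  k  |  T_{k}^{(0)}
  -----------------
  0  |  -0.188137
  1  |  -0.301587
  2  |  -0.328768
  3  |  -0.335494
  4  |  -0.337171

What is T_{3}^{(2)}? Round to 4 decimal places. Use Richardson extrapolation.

Richardson extrapolation on the trapezoidal column (denominator 4−1=3):
T_{2}^{(1)} = (4·(-0.328768) − (-0.301587)) / 3 = -0.337828
T_{3}^{(1)} = (4·(-0.335494) − (-0.328768)) / 3 = -0.337736
T_{3}^{(2)} = -0.337736 + (-0.337736 − (-0.337828))/15 = -0.337730

-0.3377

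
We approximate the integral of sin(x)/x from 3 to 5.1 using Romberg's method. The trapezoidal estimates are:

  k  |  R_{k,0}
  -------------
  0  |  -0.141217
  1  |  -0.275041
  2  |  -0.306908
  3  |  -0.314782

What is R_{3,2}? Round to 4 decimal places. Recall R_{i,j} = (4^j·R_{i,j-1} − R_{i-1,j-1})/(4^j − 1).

R_{2,1} = (4·(-0.306908) − (-0.275041)) / 3 = -0.317530
R_{3,1} = (4·(-0.314782) − (-0.306908)) / 3 = -0.317407
R_{3,2} = -0.317407 + (-0.317407 − (-0.317530))/15 = -0.317399

-0.3174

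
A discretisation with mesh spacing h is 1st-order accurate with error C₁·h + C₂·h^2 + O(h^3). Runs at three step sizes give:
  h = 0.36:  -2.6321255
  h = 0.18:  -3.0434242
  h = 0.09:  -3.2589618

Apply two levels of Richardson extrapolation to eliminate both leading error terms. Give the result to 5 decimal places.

First eliminate the h term (factor 2^1 = 2):
  B₁ = (2·(-3.0434242) − (-2.6321255))/1 = -3.4547229
  B₂ = (2·(-3.2589618) − (-3.0434242))/1 = -3.4744994
Then eliminate the h^2 term (factor 2^2 = 4):
  (4·(-3.4744994) − (-3.4547229))/3 = -3.4810916

-3.48109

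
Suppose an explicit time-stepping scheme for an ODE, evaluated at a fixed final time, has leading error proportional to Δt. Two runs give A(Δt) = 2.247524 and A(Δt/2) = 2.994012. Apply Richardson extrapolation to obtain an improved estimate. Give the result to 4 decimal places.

3.7405

The leading error scales as Δt; refining by a factor of 2 reduces it by 2^1 = 2.
Extrapolated value = (2·A(Δt/2) − A(Δt)) / (2 − 1)
= (2·2.994012 − 2.247524) / 1
= 3.740500 / 1 = 3.740500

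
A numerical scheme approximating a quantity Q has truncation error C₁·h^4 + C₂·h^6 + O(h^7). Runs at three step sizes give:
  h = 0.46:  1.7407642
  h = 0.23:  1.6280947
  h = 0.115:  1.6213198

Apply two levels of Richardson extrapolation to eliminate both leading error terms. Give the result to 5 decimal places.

1.62087

First eliminate the h^4 term (factor 2^4 = 16):
  B₁ = (16·1.6280947 − 1.7407642)/15 = 1.6205834
  B₂ = (16·1.6213198 − 1.6280947)/15 = 1.6208681
Then eliminate the h^6 term (factor 2^6 = 64):
  (64·1.6208681 − 1.6205834)/63 = 1.6208726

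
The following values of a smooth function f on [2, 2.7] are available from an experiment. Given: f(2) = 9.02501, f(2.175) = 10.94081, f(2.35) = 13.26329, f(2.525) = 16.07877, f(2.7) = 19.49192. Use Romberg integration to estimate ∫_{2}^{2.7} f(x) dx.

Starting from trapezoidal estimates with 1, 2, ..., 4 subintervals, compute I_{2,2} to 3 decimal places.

I_{0,0} (trapezoid, 1 panel, h=0.7000): 9.98093
I_{1,0} (trapezoid, 2 panels, h=0.3500): 9.63261
I_{2,0} (trapezoid, 4 panels, h=0.1750): 9.54473
I_{1,1} = 9.63261 + (9.63261 − 9.98093)/3 = 9.51650
I_{2,1} = 9.54473 + (9.54473 − 9.63261)/3 = 9.51544
I_{2,2} = 9.51544 + (9.51544 − 9.51650)/15 = 9.51537

9.515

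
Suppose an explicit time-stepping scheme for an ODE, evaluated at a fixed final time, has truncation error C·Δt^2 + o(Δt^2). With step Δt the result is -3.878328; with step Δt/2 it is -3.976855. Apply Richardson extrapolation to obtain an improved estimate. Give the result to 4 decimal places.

The leading error scales as Δt^2; refining by a factor of 2 reduces it by 2^2 = 4.
Extrapolated value = (4·A(Δt/2) − A(Δt)) / (4 − 1)
= (4·(-3.976855) − (-3.878328)) / 3
= -12.029092 / 3 = -4.009697

-4.0097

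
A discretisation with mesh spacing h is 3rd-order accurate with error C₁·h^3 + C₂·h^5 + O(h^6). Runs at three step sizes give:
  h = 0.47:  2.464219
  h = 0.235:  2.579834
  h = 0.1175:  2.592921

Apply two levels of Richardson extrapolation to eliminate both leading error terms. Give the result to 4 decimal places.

First eliminate the h^3 term (factor 2^3 = 8):
  B₁ = (8·2.579834 − 2.464219)/7 = 2.596350
  B₂ = (8·2.592921 − 2.579834)/7 = 2.594791
Then eliminate the h^5 term (factor 2^5 = 32):
  (32·2.594791 − 2.596350)/31 = 2.594741

2.5947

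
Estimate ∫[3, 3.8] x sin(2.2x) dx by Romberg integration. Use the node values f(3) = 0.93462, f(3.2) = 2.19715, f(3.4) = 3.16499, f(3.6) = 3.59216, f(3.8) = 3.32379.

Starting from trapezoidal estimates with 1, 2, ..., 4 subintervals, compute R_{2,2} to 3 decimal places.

R_{0,0} (trapezoid, 1 panel, h=0.8000): 1.70336
R_{1,0} (trapezoid, 2 panels, h=0.4000): 2.11768
R_{2,0} (trapezoid, 4 panels, h=0.2000): 2.21670
R_{1,1} = 2.11768 + (2.11768 − 1.70336)/3 = 2.25579
R_{2,1} = 2.21670 + (2.21670 − 2.11768)/3 = 2.24971
R_{2,2} = 2.24971 + (2.24971 − 2.25579)/15 = 2.24930

2.249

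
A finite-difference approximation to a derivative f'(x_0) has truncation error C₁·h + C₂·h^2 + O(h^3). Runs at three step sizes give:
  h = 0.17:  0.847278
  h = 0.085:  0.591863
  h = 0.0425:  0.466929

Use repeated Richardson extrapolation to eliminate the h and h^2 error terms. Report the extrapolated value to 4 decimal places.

First eliminate the h term (factor 2^1 = 2):
  B₁ = (2·0.591863 − 0.847278)/1 = 0.336448
  B₂ = (2·0.466929 − 0.591863)/1 = 0.341995
Then eliminate the h^2 term (factor 2^2 = 4):
  (4·0.341995 − 0.336448)/3 = 0.343844

0.3438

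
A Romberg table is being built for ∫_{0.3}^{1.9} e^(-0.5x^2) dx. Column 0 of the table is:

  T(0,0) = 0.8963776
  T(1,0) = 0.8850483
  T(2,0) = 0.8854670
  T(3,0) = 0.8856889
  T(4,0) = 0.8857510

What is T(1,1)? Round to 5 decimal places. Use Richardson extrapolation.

Richardson extrapolation on the trapezoidal column (denominator 4−1=3):
T(1,1) = (4·0.8850483 − 0.8963776) / 3 = 0.8812719
(Column j=1 coincides with Simpson's rule on the same nodes.)

0.88127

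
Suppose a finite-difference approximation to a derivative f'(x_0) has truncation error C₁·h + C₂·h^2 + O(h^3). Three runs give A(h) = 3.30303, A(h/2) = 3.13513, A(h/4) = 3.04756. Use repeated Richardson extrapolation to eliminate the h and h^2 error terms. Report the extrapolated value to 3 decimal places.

First eliminate the h term (factor 2^1 = 2):
  B₁ = (2·3.13513 − 3.30303)/1 = 2.96723
  B₂ = (2·3.04756 − 3.13513)/1 = 2.95999
Then eliminate the h^2 term (factor 2^2 = 4):
  (4·2.95999 − 2.96723)/3 = 2.95758

2.958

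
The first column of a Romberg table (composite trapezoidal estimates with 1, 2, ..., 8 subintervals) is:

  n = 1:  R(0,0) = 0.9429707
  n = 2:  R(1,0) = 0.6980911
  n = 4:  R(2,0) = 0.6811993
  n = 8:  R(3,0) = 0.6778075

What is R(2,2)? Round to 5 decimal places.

0.67951

Richardson extrapolation on the trapezoidal column (denominator 4−1=3):
R(1,1) = 0.6980911 + (0.6980911 − 0.9429707)/3 = 0.6164646
R(2,1) = (4·0.6811993 − 0.6980911) / 3 = 0.6755687
R(2,2) = (16·0.6755687 − 0.6164646) / 15 = 0.6795090
(Column j=1 coincides with Simpson's rule on the same nodes.)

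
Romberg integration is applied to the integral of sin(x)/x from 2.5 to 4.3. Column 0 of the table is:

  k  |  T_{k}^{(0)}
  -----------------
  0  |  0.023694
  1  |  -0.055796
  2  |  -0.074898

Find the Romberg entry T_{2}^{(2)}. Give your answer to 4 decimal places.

-0.0812

Richardson extrapolation on the trapezoidal column (denominator 4−1=3):
T_{1}^{(1)} = (4·(-0.055796) − 0.023694) / 3 = -0.082293
T_{2}^{(1)} = -0.074898 + (-0.074898 − (-0.055796))/3 = -0.081265
T_{2}^{(2)} = -0.081265 + (-0.081265 − (-0.082293))/15 = -0.081196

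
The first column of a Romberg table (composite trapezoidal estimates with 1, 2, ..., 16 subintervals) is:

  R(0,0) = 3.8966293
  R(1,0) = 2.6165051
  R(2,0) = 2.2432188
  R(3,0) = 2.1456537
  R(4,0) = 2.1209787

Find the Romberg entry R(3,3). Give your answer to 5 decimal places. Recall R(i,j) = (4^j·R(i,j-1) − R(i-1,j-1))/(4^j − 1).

2.11273

R(1,1) = 2.6165051 + (2.6165051 − 3.8966293)/3 = 2.1897970
R(2,1) = (4·2.2432188 − 2.6165051) / 3 = 2.1187900
R(3,1) = 2.1456537 + (2.1456537 − 2.2432188)/3 = 2.1131320
R(2,2) = 2.1187900 + (2.1187900 − 2.1897970)/15 = 2.1140562
R(3,2) = 2.1131320 + (2.1131320 − 2.1187900)/15 = 2.1127548
R(3,3) = 2.1127548 + (2.1127548 − 2.1140562)/63 = 2.1127341
(Column j=1 coincides with Simpson's rule on the same nodes.)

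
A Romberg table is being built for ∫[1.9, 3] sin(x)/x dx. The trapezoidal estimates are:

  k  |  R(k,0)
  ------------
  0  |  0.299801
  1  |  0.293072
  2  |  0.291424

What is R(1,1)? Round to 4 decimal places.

0.2908

Richardson extrapolation on the trapezoidal column (denominator 4−1=3):
R(1,1) = 0.293072 + (0.293072 − 0.299801)/3 = 0.290829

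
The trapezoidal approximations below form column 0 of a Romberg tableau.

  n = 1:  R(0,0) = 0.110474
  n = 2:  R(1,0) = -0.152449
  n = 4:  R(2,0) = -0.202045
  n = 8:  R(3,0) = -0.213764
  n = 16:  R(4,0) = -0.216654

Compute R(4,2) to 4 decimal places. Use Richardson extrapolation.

Richardson extrapolation on the trapezoidal column (denominator 4−1=3):
R(3,1) = -0.213764 + (-0.213764 − (-0.202045))/3 = -0.217670
R(4,1) = -0.216654 + (-0.216654 − (-0.213764))/3 = -0.217617
R(4,2) = (16·(-0.217617) − (-0.217670)) / 15 = -0.217613

-0.2176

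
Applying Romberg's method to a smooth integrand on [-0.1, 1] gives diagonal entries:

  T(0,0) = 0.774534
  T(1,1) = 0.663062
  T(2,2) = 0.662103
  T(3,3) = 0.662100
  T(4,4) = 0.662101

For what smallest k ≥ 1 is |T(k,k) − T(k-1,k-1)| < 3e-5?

|T(1,1) − T(0,0)| = 0.111472 ≥ 3e-5
|T(2,2) − T(1,1)| = 0.000959 ≥ 3e-5
|T(3,3) − T(2,2)| = 0.000003 < 3e-5

k = 3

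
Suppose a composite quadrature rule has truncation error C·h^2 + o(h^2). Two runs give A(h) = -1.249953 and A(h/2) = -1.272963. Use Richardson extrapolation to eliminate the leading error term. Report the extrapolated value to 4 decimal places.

-1.2806

The leading error scales as h^2; refining by a factor of 2 reduces it by 2^2 = 4.
Extrapolated value = (4·A(h/2) − A(h)) / (4 − 1)
= (4·(-1.272963) − (-1.249953)) / 3
= -3.841899 / 3 = -1.280633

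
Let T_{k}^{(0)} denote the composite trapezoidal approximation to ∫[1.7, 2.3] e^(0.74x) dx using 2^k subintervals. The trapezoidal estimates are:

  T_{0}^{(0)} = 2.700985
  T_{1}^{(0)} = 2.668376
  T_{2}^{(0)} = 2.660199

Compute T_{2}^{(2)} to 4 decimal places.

2.6575

Richardson extrapolation on the trapezoidal column (denominator 4−1=3):
T_{1}^{(1)} = 2.668376 + (2.668376 − 2.700985)/3 = 2.657506
T_{2}^{(1)} = (4·2.660199 − 2.668376) / 3 = 2.657473
T_{2}^{(2)} = (16·2.657473 − 2.657506) / 15 = 2.657471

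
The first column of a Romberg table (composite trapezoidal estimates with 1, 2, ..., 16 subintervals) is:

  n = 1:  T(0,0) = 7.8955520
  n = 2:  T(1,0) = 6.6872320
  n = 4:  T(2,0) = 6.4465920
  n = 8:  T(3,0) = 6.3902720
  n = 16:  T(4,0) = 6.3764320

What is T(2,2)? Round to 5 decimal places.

T(1,1) = 6.6872320 + (6.6872320 − 7.8955520)/3 = 6.2844587
T(2,1) = 6.4465920 + (6.4465920 − 6.6872320)/3 = 6.3663787
T(2,2) = 6.3663787 + (6.3663787 − 6.2844587)/15 = 6.3718400

6.37184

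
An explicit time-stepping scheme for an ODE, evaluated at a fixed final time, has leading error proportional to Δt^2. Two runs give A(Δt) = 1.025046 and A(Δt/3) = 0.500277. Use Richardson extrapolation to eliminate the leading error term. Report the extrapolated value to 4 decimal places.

The leading error scales as Δt^2; refining by a factor of 3 reduces it by 3^2 = 9.
Extrapolated value = (9·A(Δt/3) − A(Δt)) / (9 − 1)
= (9·0.500277 − 1.025046) / 8
= 3.477447 / 8 = 0.434681

0.4347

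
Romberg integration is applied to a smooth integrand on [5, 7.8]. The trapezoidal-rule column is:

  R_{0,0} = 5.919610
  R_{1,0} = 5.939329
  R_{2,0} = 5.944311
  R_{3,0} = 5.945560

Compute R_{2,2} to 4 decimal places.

5.9460

Richardson extrapolation on the trapezoidal column (denominator 4−1=3):
R_{1,1} = (4·5.939329 − 5.919610) / 3 = 5.945902
R_{2,1} = 5.944311 + (5.944311 − 5.939329)/3 = 5.945972
R_{2,2} = (16·5.945972 − 5.945902) / 15 = 5.945977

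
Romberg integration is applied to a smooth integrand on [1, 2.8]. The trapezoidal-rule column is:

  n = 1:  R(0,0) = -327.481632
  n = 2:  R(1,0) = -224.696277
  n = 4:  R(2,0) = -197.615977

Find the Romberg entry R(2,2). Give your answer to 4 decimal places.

R(1,1) = -224.696277 + (-224.696277 − (-327.481632))/3 = -190.434492
R(2,1) = (4·(-197.615977) − (-224.696277)) / 3 = -188.589210
R(2,2) = -188.589210 + (-188.589210 − (-190.434492))/15 = -188.466191
(Column j=1 coincides with Simpson's rule on the same nodes.)

-188.4662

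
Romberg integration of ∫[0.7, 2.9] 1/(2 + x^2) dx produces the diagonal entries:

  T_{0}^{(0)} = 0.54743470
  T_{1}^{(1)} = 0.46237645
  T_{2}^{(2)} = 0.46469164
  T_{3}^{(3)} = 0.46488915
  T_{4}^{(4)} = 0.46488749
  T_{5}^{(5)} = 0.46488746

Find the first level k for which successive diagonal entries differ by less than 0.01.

|T_{1}^{(1)} − T_{0}^{(0)}| = 0.08505825 ≥ 0.01
|T_{2}^{(2)} − T_{1}^{(1)}| = 0.00231519 < 0.01

k = 2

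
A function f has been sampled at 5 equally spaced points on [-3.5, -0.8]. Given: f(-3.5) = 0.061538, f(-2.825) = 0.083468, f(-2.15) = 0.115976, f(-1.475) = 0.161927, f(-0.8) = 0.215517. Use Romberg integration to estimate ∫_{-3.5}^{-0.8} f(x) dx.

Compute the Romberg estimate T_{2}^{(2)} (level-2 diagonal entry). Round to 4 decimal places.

T_{0}^{(0)} (trapezoid, 1 panel, h=2.7000): 0.374024
T_{1}^{(0)} (trapezoid, 2 panels, h=1.3500): 0.343580
T_{2}^{(0)} (trapezoid, 4 panels, h=0.6750): 0.337431
T_{1}^{(1)} = 0.343580 + (0.343580 − 0.374024)/3 = 0.333432
T_{2}^{(1)} = 0.337431 + (0.337431 − 0.343580)/3 = 0.335381
T_{2}^{(2)} = 0.335381 + (0.335381 − 0.333432)/15 = 0.335511

0.3355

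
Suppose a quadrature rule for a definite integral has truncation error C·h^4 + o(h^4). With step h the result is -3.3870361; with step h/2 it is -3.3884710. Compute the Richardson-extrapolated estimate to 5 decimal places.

-3.38857

The leading error scales as h^4; refining by a factor of 2 reduces it by 2^4 = 16.
Extrapolated value = (16·A(h/2) − A(h)) / (16 − 1)
= (16·(-3.3884710) − (-3.3870361)) / 15
= -50.8284999 / 15 = -3.3885667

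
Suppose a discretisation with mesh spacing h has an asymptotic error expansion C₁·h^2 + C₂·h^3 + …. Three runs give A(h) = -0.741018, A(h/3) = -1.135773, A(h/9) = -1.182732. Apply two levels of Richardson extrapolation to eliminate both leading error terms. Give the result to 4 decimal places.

First eliminate the h^2 term (factor 3^2 = 9):
  B₁ = (9·(-1.135773) − (-0.741018))/8 = -1.185117
  B₂ = (9·(-1.182732) − (-1.135773))/8 = -1.188602
Then eliminate the h^3 term (factor 3^3 = 27):
  (27·(-1.188602) − (-1.185117))/26 = -1.188736

-1.1887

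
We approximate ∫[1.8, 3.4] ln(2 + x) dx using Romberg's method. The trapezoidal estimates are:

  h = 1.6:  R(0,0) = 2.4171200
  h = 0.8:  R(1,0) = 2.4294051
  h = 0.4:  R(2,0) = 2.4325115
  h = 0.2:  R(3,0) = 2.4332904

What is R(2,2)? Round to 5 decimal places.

Richardson extrapolation on the trapezoidal column (denominator 4−1=3):
R(1,1) = 2.4294051 + (2.4294051 − 2.4171200)/3 = 2.4335001
R(2,1) = (4·2.4325115 − 2.4294051) / 3 = 2.4335470
R(2,2) = 2.4335470 + (2.4335470 − 2.4335001)/15 = 2.4335501

2.43355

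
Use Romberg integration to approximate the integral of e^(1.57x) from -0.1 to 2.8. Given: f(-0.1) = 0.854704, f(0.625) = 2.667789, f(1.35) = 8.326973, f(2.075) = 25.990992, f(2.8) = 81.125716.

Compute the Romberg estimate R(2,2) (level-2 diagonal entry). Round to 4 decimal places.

51.2613

R(0,0) (trapezoid, 1 panel, h=2.9000): 118.871609
R(1,0) (trapezoid, 2 panels, h=1.4500): 71.509915
R(2,0) (trapezoid, 4 panels, h=0.7250): 56.532574
R(1,1) = 71.509915 + (71.509915 − 118.871609)/3 = 55.722684
R(2,1) = 56.532574 + (56.532574 − 71.509915)/3 = 51.540127
R(2,2) = 51.540127 + (51.540127 − 55.722684)/15 = 51.261290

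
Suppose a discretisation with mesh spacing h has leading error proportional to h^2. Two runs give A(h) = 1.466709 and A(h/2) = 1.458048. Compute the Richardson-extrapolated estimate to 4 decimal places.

The leading error scales as h^2; refining by a factor of 2 reduces it by 2^2 = 4.
Extrapolated value = (4·A(h/2) − A(h)) / (4 − 1)
= (4·1.458048 − 1.466709) / 3
= 4.365483 / 3 = 1.455161

1.4552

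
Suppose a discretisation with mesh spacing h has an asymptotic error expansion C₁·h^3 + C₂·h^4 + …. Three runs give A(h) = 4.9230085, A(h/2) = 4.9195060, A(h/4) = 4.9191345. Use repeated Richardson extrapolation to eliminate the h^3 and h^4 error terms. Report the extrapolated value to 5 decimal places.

4.91909

First eliminate the h^3 term (factor 2^3 = 8):
  B₁ = (8·4.9195060 − 4.9230085)/7 = 4.9190056
  B₂ = (8·4.9191345 − 4.9195060)/7 = 4.9190814
Then eliminate the h^4 term (factor 2^4 = 16):
  (16·4.9190814 − 4.9190056)/15 = 4.9190865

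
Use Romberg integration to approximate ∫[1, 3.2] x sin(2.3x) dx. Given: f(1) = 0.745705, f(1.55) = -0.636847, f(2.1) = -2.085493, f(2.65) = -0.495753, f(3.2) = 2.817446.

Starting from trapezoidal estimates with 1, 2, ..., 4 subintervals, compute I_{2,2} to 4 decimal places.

I_{0,0} (trapezoid, 1 panel, h=2.2000): 3.919466
I_{1,0} (trapezoid, 2 panels, h=1.1000): -0.334309
I_{2,0} (trapezoid, 4 panels, h=0.5500): -0.790085
I_{1,1} = -0.334309 + (-0.334309 − 3.919466)/3 = -1.752234
I_{2,1} = -0.790085 + (-0.790085 − (-0.334309))/3 = -0.942010
I_{2,2} = -0.942010 + (-0.942010 − (-1.752234))/15 = -0.887995

-0.8880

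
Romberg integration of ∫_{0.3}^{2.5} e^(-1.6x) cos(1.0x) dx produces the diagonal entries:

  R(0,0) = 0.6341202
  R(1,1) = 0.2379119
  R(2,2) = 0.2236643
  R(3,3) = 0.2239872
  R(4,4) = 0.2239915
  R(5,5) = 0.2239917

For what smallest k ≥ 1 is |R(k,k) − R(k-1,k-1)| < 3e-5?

|R(1,1) − R(0,0)| = 0.3962083 ≥ 3e-5
|R(2,2) − R(1,1)| = 0.0142476 ≥ 3e-5
|R(3,3) − R(2,2)| = 0.0003229 ≥ 3e-5
|R(4,4) − R(3,3)| = 0.0000043 < 3e-5

k = 4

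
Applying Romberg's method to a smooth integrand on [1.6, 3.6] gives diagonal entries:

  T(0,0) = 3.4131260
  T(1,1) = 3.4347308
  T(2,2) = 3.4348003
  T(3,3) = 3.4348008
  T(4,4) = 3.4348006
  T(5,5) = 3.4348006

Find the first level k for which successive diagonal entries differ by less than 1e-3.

k = 2

|T(1,1) − T(0,0)| = 0.0216048 ≥ 1e-3
|T(2,2) − T(1,1)| = 0.0000695 < 1e-3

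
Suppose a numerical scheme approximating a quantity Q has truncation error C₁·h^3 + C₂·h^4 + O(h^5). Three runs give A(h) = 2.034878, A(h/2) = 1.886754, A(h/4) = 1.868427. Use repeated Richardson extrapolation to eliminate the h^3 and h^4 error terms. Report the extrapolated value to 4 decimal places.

First eliminate the h^3 term (factor 2^3 = 8):
  B₁ = (8·1.886754 − 2.034878)/7 = 1.865593
  B₂ = (8·1.868427 − 1.886754)/7 = 1.865809
Then eliminate the h^4 term (factor 2^4 = 16):
  (16·1.865809 − 1.865593)/15 = 1.865823

1.8658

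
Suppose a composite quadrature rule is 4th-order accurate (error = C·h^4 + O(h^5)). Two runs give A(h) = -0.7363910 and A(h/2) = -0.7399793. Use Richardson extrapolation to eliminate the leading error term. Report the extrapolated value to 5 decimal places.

The leading error scales as h^4; refining by a factor of 2 reduces it by 2^4 = 16.
Extrapolated value = (16·A(h/2) − A(h)) / (16 − 1)
= (16·(-0.7399793) − (-0.7363910)) / 15
= -11.1032778 / 15 = -0.7402185

-0.74022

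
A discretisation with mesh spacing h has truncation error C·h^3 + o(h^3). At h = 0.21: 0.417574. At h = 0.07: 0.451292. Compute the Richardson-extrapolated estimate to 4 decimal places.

The leading error scales as h^3; refining by a factor of 3 reduces it by 3^3 = 27.
Extrapolated value = (27·A(h/3) − A(h)) / (27 − 1)
= (27·0.451292 − 0.417574) / 26
= 11.767310 / 26 = 0.452589

0.4526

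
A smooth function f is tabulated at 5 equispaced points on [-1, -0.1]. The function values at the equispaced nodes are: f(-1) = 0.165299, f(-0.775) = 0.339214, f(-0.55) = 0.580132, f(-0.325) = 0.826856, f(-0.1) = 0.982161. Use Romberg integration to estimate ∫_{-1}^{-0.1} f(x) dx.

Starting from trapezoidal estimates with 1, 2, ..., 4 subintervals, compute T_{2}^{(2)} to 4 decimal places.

0.5231

T_{0}^{(0)} (trapezoid, 1 panel, h=0.9000): 0.516357
T_{1}^{(0)} (trapezoid, 2 panels, h=0.4500): 0.519238
T_{2}^{(0)} (trapezoid, 4 panels, h=0.2250): 0.521985
T_{1}^{(1)} = 0.519238 + (0.519238 − 0.516357)/3 = 0.520198
T_{2}^{(1)} = 0.521985 + (0.521985 − 0.519238)/3 = 0.522901
T_{2}^{(2)} = 0.522901 + (0.522901 − 0.520198)/15 = 0.523081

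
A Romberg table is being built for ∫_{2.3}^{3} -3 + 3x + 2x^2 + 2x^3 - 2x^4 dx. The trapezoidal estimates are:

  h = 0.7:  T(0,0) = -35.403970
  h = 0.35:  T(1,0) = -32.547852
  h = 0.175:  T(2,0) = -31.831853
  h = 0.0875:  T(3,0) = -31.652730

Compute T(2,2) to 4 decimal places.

-31.5930

Richardson extrapolation on the trapezoidal column (denominator 4−1=3):
T(1,1) = (4·(-32.547852) − (-35.403970)) / 3 = -31.595813
T(2,1) = -31.831853 + (-31.831853 − (-32.547852))/3 = -31.593187
T(2,2) = (16·(-31.593187) − (-31.595813)) / 15 = -31.593012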